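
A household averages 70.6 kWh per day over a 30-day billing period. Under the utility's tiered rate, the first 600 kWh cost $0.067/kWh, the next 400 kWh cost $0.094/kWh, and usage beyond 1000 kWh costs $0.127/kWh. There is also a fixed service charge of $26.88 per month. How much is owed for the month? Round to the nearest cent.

Usage = 70.6 kWh/day × 30 days = 2118 kWh
First 600 kWh × $0.067 = $40.20
Next 400 kWh × $0.094 = $37.60
Remaining 1118 kWh × $0.127 = $141.99
Energy charge = $219.79; + service $26.88 = $246.67

$246.67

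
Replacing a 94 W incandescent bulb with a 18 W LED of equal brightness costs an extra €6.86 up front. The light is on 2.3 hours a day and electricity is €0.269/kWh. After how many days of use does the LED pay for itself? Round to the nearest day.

146 days

Power saved = 94 − 18 = 76 W
Daily energy saved = 76 W × 2.3 h = 174.8 Wh = 0.1748 kWh
Daily savings = 0.1748 × €0.269 = €0.0470
Payback = €6.86 / €0.0470 per day = 145.9 days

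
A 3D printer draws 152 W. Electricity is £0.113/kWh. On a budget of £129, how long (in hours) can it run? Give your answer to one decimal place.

Energy budget = £129 / £0.113 per kWh = 1,142 kWh = 1,141,593 Wh
Runtime = 1,141,593 Wh / 152 W = 7,510 h

7510.5 h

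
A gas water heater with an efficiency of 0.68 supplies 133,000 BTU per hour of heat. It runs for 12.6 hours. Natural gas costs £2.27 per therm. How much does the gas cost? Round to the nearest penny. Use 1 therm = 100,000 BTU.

Heat delivered = 133,000 BTU/h × 12.6 h = 1,675,800 BTU
Gas input = 1,675,800 / 0.68 = 2,464,412 BTU
= 2,464,412 / 100,000 = 24.64 therm
Cost = 24.64 × £2.27/therm = £55.94

£55.94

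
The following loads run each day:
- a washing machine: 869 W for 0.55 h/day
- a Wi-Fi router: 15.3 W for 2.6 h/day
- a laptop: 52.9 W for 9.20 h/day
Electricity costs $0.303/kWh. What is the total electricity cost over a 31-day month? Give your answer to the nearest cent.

washing machine: 869 W × 0.55 h × 31 d = 14,816 Wh = 14.82 kWh
Wi-Fi router: 15.3 W × 2.6 h × 31 d = 1,233 Wh = 1.233 kWh
laptop: 52.9 W × 9.20 h × 31 d = 15,087 Wh = 15.09 kWh
Total energy = 14.82 + 1.233 + 15.09 = 31.14 kWh
Cost = 31.14 kWh × $0.303 = $9.43

$9.43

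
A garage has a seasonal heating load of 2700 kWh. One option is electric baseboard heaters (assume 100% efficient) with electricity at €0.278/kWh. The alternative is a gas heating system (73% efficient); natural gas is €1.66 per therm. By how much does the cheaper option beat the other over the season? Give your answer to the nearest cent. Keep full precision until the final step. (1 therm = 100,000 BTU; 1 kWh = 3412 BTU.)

Heat load = 2700 kWh × 3412 = 9,212,400 BTU
Gas: input = 9,212,400 / 0.73 = 12,619,726 BTU = 126.2 therm → 126.2 × €1.66 = €209.49
Electric: 9,212,400 BTU / 3412 = 2,700 kWh → × €0.278 = €750.60
Difference = |€209.49 − €750.60| = €541.11

€541.11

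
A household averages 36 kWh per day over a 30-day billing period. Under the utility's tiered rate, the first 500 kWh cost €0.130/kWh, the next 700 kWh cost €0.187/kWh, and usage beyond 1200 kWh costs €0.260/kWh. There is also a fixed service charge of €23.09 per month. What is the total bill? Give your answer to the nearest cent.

€196.55

Usage = 36 kWh/day × 30 days = 1080 kWh
First 500 kWh × €0.130 = €65.00
Next 580 kWh × €0.187 = €108.46
Remaining tier: 0 kWh (not reached)
Energy charge = €173.46; + service €23.09 = €196.55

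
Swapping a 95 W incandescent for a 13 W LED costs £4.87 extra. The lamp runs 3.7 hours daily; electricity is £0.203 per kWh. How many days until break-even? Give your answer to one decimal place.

79.1 days

Power saved = 95 − 13 = 82 W
Daily energy saved = 82 W × 3.7 h = 303.4 Wh = 0.3034 kWh
Daily savings = 0.3034 × £0.203 = £0.0616
Payback = £4.87 / £0.0616 per day = 79.07 days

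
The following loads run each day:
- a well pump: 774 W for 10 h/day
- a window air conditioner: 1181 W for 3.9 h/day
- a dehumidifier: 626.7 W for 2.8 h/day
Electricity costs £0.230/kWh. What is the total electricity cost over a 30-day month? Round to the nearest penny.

well pump: 774 W × 10 h × 30 d = 232,200 Wh = 232.2 kWh
window air conditioner: 1181 W × 3.9 h × 30 d = 138,177 Wh = 138.2 kWh
dehumidifier: 626.7 W × 2.8 h × 30 d = 52,643 Wh = 52.64 kWh
Total energy = 232.2 + 138.2 + 52.64 = 423 kWh
Cost = 423 kWh × £0.230 = £97.29

£97.29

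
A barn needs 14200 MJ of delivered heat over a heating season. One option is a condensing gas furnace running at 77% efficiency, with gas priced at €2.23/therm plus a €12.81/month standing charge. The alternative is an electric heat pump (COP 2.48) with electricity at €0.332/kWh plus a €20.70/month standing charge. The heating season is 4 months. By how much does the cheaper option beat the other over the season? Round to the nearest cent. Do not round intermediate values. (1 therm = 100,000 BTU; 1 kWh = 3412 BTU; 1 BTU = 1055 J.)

€169.85

Heat load = 14200 MJ = 14,200,000,000 J / 1055 = 13,459,716 BTU
Gas: input = 13,459,716 / 0.770 = 17,480,150 BTU = 174.8 therm → 174.8 × €2.23 = €389.81; + 4 × €12.81 standing = €441.05
Heat pump: 13,459,716 BTU / 3412 = 3,945 kWh heat; / 2.48 = 1,591 kWh in → × €0.332 = €528.10; + 4 × €20.70 standing = €610.90
Difference = |€441.05 − €610.90| = €169.85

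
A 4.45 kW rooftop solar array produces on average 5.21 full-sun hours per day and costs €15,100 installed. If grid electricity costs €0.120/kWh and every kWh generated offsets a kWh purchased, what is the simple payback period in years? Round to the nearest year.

15 years

Daily generation = 4.45 kW × 5.21 h = 23.18 kWh
Annual generation = 23.18 × 365 = 8462.3 kWh
Annual savings = 8462.3 × €0.120 = €1,015.48
Payback = €15,100 / €1,015.48 = 14.9 years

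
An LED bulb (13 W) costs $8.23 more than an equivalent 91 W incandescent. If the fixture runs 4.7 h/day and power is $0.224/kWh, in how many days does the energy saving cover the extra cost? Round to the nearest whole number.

100 days

Power saved = 91 − 13 = 78 W
Daily energy saved = 78 W × 4.7 h = 366.6 Wh = 0.3666 kWh
Daily savings = 0.3666 × $0.224 = $0.0821
Payback = $8.23 / $0.0821 per day = 100.2 days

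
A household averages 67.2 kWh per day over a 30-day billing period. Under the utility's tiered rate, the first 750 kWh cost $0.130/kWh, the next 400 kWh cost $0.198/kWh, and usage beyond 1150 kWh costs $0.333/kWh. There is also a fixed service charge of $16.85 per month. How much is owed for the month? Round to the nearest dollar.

Usage = 67.2 kWh/day × 30 days = 2016 kWh
First 750 kWh × $0.130 = $97.50
Next 400 kWh × $0.198 = $79.20
Remaining 866 kWh × $0.333 = $288.38
Energy charge = $465.08; + service $16.85 = $481.93 ≈ $482

$482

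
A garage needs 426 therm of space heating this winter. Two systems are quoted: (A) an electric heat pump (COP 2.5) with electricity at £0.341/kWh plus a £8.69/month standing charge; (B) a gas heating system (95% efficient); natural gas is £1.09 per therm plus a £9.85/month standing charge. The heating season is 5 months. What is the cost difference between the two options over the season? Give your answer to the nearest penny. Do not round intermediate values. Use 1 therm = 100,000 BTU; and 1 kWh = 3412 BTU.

£1208.42

Heat load = 426 therm × 100,000 = 42,600,000 BTU
Gas: input = 42,600,000 / 0.95 = 44,842,105 BTU = 448.4 therm → 448.4 × £1.09 = £488.78; + 5 × £9.85 standing = £538.03
Heat pump: 42,600,000 BTU / 3412 = 12,490 kWh heat; / 2.5 = 4,994 kWh in → × £0.341 = £1,703.00; + 5 × £8.69 standing = £1,746.45
Difference = |£538.03 − £1,746.45| = £1,208.42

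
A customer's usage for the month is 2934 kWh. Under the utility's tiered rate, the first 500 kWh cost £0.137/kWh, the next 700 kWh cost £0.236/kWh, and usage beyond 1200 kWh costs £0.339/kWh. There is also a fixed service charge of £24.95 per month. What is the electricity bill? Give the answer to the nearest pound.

£846

First 500 kWh × £0.137 = £68.50
Next 700 kWh × £0.236 = £165.20
Remaining 1734 kWh × £0.339 = £587.83
Energy charge = £821.53; + service £24.95 = £846.48 ≈ £846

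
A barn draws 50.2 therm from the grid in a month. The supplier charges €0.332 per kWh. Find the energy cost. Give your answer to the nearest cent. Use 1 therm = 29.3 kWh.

€488.33

50.2 therm × (29.3 kWh/therm) = 1,471 kWh
Cost = 1,471 kWh × €0.332/kWh = €488.33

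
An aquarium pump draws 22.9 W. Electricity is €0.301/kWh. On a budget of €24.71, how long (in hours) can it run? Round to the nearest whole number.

Energy budget = €24.71 / €0.301 per kWh = 82.09 kWh = 82,093 Wh
Runtime = 82,093 Wh / 22.9 W = 3,585 h

3585 h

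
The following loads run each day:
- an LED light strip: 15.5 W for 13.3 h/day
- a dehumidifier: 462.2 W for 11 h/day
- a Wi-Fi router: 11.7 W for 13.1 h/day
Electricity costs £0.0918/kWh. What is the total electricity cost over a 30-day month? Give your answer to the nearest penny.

£14.99

LED light strip: 15.5 W × 13.3 h × 30 d = 6,184 Wh = 6.184 kWh
dehumidifier: 462.2 W × 11 h × 30 d = 152,526 Wh = 152.5 kWh
Wi-Fi router: 11.7 W × 13.1 h × 30 d = 4,598 Wh = 4.598 kWh
Total energy = 6.184 + 152.5 + 4.598 = 163.3 kWh
Cost = 163.3 kWh × £0.0918 = £14.99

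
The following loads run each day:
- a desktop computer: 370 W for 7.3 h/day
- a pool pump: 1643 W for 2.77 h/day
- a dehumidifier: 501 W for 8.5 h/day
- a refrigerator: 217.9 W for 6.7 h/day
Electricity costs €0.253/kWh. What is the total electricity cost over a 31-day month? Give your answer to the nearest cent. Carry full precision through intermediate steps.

€101.73

desktop computer: 370 W × 7.3 h × 31 d = 83,731 Wh = 83.73 kWh
pool pump: 1643 W × 2.77 h × 31 d = 141,084 Wh = 141.1 kWh
dehumidifier: 501 W × 8.5 h × 31 d = 132,014 Wh = 132 kWh
refrigerator: 217.9 W × 6.7 h × 31 d = 45,258 Wh = 45.26 kWh
Total energy = 83.73 + 141.1 + 132 + 45.26 = 402.1 kWh
Cost = 402.1 kWh × €0.253 = €101.73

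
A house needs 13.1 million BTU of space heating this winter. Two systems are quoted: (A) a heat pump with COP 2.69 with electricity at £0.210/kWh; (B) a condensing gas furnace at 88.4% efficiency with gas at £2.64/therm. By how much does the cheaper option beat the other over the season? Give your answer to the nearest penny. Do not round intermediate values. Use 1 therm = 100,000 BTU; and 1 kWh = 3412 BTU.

Heat load = 13.1 × 10⁶ BTU = 13,100,000 BTU
Gas: input = 13,100,000 / 0.884 = 14,819,005 BTU = 148.2 therm → 148.2 × £2.64 = £391.22
Heat pump: 13,100,000 BTU / 3412 = 3,839 kWh heat; / 2.69 = 1,427 kWh in → × £0.210 = £299.73
Difference = |£391.22 − £299.73| = £91.49

£91.49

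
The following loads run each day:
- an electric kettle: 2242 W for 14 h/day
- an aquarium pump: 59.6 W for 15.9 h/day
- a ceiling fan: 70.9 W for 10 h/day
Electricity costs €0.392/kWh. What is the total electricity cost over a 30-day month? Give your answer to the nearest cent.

electric kettle: 2242 W × 14 h × 30 d = 941,640 Wh = 941.6 kWh
aquarium pump: 59.6 W × 15.9 h × 30 d = 28,429 Wh = 28.43 kWh
ceiling fan: 70.9 W × 10 h × 30 d = 21,270 Wh = 21.27 kWh
Total energy = 941.6 + 28.43 + 21.27 = 991.3 kWh
Cost = 991.3 kWh × €0.392 = €388.60

€388.60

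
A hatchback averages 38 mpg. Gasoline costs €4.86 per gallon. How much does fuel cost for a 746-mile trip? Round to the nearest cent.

€95.41

Fuel = 746 mi / 38 mpg = 19.63 gal
Cost = 19.63 gal × €4.86/gal = €95.41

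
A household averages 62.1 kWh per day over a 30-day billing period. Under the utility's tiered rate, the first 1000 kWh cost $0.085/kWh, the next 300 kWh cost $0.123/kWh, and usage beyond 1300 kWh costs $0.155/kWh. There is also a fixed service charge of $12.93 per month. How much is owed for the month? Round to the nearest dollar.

Usage = 62.1 kWh/day × 30 days = 1863 kWh
First 1000 kWh × $0.085 = $85.00
Next 300 kWh × $0.123 = $36.90
Remaining 563 kWh × $0.155 = $87.27
Energy charge = $209.16; + service $12.93 = $222.09 ≈ $222

$222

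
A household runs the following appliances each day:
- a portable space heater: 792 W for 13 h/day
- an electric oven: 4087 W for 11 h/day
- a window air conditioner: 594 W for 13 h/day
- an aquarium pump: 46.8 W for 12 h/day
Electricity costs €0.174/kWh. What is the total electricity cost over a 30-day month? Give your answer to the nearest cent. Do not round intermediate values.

€331.66

portable space heater: 792 W × 13 h × 30 d = 308,880 Wh = 308.9 kWh
electric oven: 4087 W × 11 h × 30 d = 1,348,710 Wh = 1,349 kWh
window air conditioner: 594 W × 13 h × 30 d = 231,660 Wh = 231.7 kWh
aquarium pump: 46.8 W × 12 h × 30 d = 16,848 Wh = 16.85 kWh
Total energy = 308.9 + 1,349 + 231.7 + 16.85 = 1,906 kWh
Cost = 1,906 kWh × €0.174 = €331.66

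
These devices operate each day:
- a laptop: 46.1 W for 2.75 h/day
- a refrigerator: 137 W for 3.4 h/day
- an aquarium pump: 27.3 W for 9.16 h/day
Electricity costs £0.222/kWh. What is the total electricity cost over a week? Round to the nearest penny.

£1.31

laptop: 46.1 W × 2.75 h × 7 d = 887 Wh = 0.8874 kWh
refrigerator: 137 W × 3.4 h × 7 d = 3,261 Wh = 3.261 kWh
aquarium pump: 27.3 W × 9.16 h × 7 d = 1,750 Wh = 1.75 kWh
Total energy = 0.8874 + 3.261 + 1.75 = 5.899 kWh
Cost = 5.899 kWh × £0.222 = £1.31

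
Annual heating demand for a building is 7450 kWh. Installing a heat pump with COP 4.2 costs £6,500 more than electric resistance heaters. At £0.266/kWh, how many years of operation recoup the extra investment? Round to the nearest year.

Resistance: 7450 kWh × £0.266 = £1,981.70/yr
Heat pump: 7450 / 4.2 = 1774 kWh in → × £0.266 = £471.83/yr
Annual savings = £1,509.87
Payback = £6,500 / £1,509.87 = 4.31 years

4 years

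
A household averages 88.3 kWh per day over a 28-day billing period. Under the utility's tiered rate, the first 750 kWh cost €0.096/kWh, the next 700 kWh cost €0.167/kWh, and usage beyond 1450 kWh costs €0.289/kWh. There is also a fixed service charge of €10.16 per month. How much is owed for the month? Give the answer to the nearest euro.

Usage = 88.3 kWh/day × 28 days = 2472.4 kWh
First 750 kWh × €0.096 = €72.00
Next 700 kWh × €0.167 = €116.90
Remaining 1022.4 kWh × €0.289 = €295.47
Energy charge = €484.37; + service €10.16 = €494.53 ≈ €495

€495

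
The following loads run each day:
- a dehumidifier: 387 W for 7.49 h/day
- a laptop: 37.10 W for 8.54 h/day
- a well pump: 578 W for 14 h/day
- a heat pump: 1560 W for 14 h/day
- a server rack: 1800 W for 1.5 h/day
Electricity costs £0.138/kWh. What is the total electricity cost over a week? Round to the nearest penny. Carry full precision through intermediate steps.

dehumidifier: 387 W × 7.49 h × 7 d = 20,290 Wh = 20.29 kWh
laptop: 37.10 W × 8.54 h × 7 d = 2,218 Wh = 2.218 kWh
well pump: 578 W × 14 h × 7 d = 56,644 Wh = 56.64 kWh
heat pump: 1560 W × 14 h × 7 d = 152,880 Wh = 152.9 kWh
server rack: 1800 W × 1.5 h × 7 d = 18,900 Wh = 18.9 kWh
Total energy = 20.29 + 2.218 + 56.64 + 152.9 + 18.9 = 250.9 kWh
Cost = 250.9 kWh × £0.138 = £34.63

£34.63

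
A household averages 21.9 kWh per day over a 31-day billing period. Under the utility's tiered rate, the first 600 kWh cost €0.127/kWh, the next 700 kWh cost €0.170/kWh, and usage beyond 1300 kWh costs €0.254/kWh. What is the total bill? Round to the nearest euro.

€90

Usage = 21.9 kWh/day × 31 days = 678.9 kWh
First 600 kWh × €0.127 = €76.20
Next 78.9 kWh × €0.170 = €13.41
Remaining tier: 0 kWh (not reached)
Total = €89.61 ≈ €90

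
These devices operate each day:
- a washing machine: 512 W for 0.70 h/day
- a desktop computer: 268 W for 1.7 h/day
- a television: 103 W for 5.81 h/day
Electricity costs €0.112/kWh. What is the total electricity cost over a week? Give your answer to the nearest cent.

€1.11

washing machine: 512 W × 0.70 h × 7 d = 2,509 Wh = 2.509 kWh
desktop computer: 268 W × 1.7 h × 7 d = 3,189 Wh = 3.189 kWh
television: 103 W × 5.81 h × 7 d = 4,189 Wh = 4.189 kWh
Total energy = 2.509 + 3.189 + 4.189 = 9.887 kWh
Cost = 9.887 kWh × €0.112 = €1.11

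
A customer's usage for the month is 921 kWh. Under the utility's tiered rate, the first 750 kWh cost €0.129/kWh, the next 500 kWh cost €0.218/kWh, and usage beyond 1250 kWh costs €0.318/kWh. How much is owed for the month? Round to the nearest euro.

First 750 kWh × €0.129 = €96.75
Next 171 kWh × €0.218 = €37.28
Remaining tier: 0 kWh (not reached)
Total = €134.03 ≈ €134

€134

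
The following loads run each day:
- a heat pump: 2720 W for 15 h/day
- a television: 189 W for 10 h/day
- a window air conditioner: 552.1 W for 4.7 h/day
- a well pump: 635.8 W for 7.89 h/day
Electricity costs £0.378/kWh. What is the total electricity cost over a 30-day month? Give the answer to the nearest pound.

£570

heat pump: 2720 W × 15 h × 30 d = 1,224,000 Wh = 1,224 kWh
television: 189 W × 10 h × 30 d = 56,700 Wh = 56.7 kWh
window air conditioner: 552.1 W × 4.7 h × 30 d = 77,846 Wh = 77.85 kWh
well pump: 635.8 W × 7.89 h × 30 d = 150,494 Wh = 150.5 kWh
Total energy = 1,224 + 56.7 + 77.85 + 150.5 = 1,509 kWh
Cost = 1,509 kWh × £0.378 = £570.42 ≈ £570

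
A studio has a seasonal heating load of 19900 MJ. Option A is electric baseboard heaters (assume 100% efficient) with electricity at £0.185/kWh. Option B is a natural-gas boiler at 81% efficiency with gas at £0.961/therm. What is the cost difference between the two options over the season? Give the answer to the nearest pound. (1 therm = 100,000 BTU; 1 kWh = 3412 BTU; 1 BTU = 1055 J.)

Heat load = 19900 MJ = 19,900,000,000 J / 1055 = 18,862,559 BTU
Gas: input = 18,862,559 / 0.81 = 23,287,110 BTU = 232.9 therm → 232.9 × £0.961 = £223.79
Electric: 18,862,559 BTU / 3412 = 5,528 kWh → × £0.185 = £1,022.74
Difference = |£223.79 − £1,022.74| = £798.95 ≈ £799

£799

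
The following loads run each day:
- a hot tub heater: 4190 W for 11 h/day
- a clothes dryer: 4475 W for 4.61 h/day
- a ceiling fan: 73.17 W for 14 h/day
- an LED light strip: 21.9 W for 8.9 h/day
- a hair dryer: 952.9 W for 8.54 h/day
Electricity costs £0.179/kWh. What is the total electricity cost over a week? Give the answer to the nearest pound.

hot tub heater: 4190 W × 11 h × 7 d = 322,630 Wh = 322.6 kWh
clothes dryer: 4475 W × 4.61 h × 7 d = 144,408 Wh = 144.4 kWh
ceiling fan: 73.17 W × 14 h × 7 d = 7,171 Wh = 7.171 kWh
LED light strip: 21.9 W × 8.9 h × 7 d = 1,364 Wh = 1.364 kWh
hair dryer: 952.9 W × 8.54 h × 7 d = 56,964 Wh = 56.96 kWh
Total energy = 322.6 + 144.4 + 7.171 + 1.364 + 56.96 = 532.5 kWh
Cost = 532.5 kWh × £0.179 = £95.32 ≈ £95

£95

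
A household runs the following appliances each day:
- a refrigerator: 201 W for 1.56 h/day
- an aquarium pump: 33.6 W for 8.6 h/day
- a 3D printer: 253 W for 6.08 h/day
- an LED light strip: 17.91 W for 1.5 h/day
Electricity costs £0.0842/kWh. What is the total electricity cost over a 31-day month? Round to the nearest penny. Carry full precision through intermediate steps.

refrigerator: 201 W × 1.56 h × 31 d = 9,720 Wh = 9.72 kWh
aquarium pump: 33.6 W × 8.6 h × 31 d = 8,958 Wh = 8.958 kWh
3D printer: 253 W × 6.08 h × 31 d = 47,685 Wh = 47.69 kWh
LED light strip: 17.91 W × 1.5 h × 31 d = 833 Wh = 0.8328 kWh
Total energy = 9.72 + 8.958 + 47.69 + 0.8328 = 67.2 kWh
Cost = 67.2 kWh × £0.0842 = £5.66

£5.66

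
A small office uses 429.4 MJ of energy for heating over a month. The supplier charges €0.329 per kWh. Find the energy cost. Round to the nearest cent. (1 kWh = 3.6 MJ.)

€39.24

429.4 MJ × (0.27778 kWh/MJ) = 119.3 kWh
Cost = 119.3 kWh × €0.329/kWh = €39.24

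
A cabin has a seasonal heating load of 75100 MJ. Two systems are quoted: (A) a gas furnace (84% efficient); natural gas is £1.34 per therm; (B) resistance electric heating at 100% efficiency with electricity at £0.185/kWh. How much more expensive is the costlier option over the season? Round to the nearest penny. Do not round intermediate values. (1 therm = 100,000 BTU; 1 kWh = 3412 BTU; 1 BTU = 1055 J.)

Heat load = 75100 MJ = 75,100,000,000 J / 1055 = 71,184,834 BTU
Gas: input = 71,184,834 / 0.840 = 84,743,850 BTU = 847.4 therm → 847.4 × £1.34 = £1,135.57
Electric: 71,184,834 BTU / 3412 = 20,860 kWh → × £0.185 = £3,859.67
Difference = |£1,135.57 − £3,859.67| = £2,724.10

£2724.10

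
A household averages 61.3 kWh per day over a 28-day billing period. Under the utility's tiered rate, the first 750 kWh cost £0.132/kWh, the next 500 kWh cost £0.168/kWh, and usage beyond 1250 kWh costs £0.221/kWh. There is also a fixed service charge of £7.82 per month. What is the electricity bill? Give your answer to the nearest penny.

£293.89

Usage = 61.3 kWh/day × 28 days = 1716.4 kWh
First 750 kWh × £0.132 = £99.00
Next 500 kWh × £0.168 = £84.00
Remaining 466.4 kWh × £0.221 = £103.07
Energy charge = £286.07; + service £7.82 = £293.89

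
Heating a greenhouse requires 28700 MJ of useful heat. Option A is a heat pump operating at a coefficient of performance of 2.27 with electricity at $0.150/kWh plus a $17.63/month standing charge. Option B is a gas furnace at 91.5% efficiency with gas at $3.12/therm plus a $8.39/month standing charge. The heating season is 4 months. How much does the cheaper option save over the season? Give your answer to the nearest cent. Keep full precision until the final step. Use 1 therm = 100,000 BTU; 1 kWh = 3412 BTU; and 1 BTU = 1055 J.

$363.80

Heat load = 28700 MJ = 28,700,000,000 J / 1055 = 27,203,791 BTU
Gas: input = 27,203,791 / 0.915 = 29,730,920 BTU = 297.3 therm → 297.3 × $3.12 = $927.60; + 4 × $8.39 standing = $961.16
Heat pump: 27,203,791 BTU / 3412 = 7,973 kWh heat; / 2.27 = 3,512 kWh in → × $0.150 = $526.85; + 4 × $17.63 standing = $597.37
Difference = |$961.16 − $597.37| = $363.80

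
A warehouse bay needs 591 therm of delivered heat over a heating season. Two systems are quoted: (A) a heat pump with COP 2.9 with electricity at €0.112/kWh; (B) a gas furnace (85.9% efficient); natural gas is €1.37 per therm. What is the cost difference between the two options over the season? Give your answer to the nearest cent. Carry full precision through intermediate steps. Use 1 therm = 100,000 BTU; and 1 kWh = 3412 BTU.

Heat load = 591 therm × 100,000 = 59,100,000 BTU
Gas: input = 59,100,000 / 0.859 = 68,800,931 BTU = 688 therm → 688 × €1.37 = €942.57
Heat pump: 59,100,000 BTU / 3412 = 17,320 kWh heat; / 2.9 = 5,973 kWh in → × €0.112 = €668.96
Difference = |€942.57 − €668.96| = €273.62

€273.62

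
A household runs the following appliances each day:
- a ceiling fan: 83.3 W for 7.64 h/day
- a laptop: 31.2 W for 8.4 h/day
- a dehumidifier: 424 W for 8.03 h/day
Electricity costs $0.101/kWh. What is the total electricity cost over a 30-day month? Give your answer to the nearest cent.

$13.04

ceiling fan: 83.3 W × 7.64 h × 30 d = 19,092 Wh = 19.09 kWh
laptop: 31.2 W × 8.4 h × 30 d = 7,862 Wh = 7.862 kWh
dehumidifier: 424 W × 8.03 h × 30 d = 102,142 Wh = 102.1 kWh
Total energy = 19.09 + 7.862 + 102.1 = 129.1 kWh
Cost = 129.1 kWh × $0.101 = $13.04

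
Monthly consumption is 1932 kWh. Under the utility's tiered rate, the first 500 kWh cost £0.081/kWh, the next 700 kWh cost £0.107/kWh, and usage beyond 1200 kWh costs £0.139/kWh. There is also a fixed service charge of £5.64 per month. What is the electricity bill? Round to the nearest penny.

First 500 kWh × £0.081 = £40.50
Next 700 kWh × £0.107 = £74.90
Remaining 732 kWh × £0.139 = £101.75
Energy charge = £217.15; + service £5.64 = £222.79

£222.79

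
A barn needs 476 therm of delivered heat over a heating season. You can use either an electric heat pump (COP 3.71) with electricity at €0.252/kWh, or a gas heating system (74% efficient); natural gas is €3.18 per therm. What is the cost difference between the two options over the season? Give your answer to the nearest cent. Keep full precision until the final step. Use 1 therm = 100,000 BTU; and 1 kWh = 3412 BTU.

€1097.91

Heat load = 476 therm × 100,000 = 47,600,000 BTU
Gas: input = 47,600,000 / 0.74 = 64,324,324 BTU = 643.2 therm → 643.2 × €3.18 = €2,045.51
Heat pump: 47,600,000 BTU / 3412 = 13,950 kWh heat; / 3.71 = 3,760 kWh in → × €0.252 = €947.60
Difference = |€2,045.51 − €947.60| = €1,097.91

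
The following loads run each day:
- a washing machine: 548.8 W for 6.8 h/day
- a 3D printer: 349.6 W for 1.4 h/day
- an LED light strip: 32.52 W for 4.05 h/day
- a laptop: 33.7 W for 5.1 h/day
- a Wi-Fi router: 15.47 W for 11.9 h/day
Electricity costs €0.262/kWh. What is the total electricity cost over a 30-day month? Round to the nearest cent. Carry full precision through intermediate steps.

€37.01

washing machine: 548.8 W × 6.8 h × 30 d = 111,955 Wh = 112 kWh
3D printer: 349.6 W × 1.4 h × 30 d = 14,683 Wh = 14.68 kWh
LED light strip: 32.52 W × 4.05 h × 30 d = 3,951 Wh = 3.951 kWh
laptop: 33.7 W × 5.1 h × 30 d = 5,156 Wh = 5.156 kWh
Wi-Fi router: 15.47 W × 11.9 h × 30 d = 5,523 Wh = 5.523 kWh
Total energy = 112 + 14.68 + 3.951 + 5.156 + 5.523 = 141.3 kWh
Cost = 141.3 kWh × €0.262 = €37.01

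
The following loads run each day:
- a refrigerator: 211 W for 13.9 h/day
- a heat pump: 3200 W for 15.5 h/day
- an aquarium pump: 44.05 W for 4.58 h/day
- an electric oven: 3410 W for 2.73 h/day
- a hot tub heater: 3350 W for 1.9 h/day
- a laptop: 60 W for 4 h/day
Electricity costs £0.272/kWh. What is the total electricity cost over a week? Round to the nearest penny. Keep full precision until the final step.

£130.71

refrigerator: 211 W × 13.9 h × 7 d = 20,530 Wh = 20.53 kWh
heat pump: 3200 W × 15.5 h × 7 d = 347,200 Wh = 347.2 kWh
aquarium pump: 44.05 W × 4.58 h × 7 d = 1,412 Wh = 1.412 kWh
electric oven: 3410 W × 2.73 h × 7 d = 65,165 Wh = 65.17 kWh
hot tub heater: 3350 W × 1.9 h × 7 d = 44,555 Wh = 44.55 kWh
laptop: 60 W × 4 h × 7 d = 1,680 Wh = 1.68 kWh
Total energy = 20.53 + 347.2 + 1.412 + 65.17 + 44.55 + 1.68 = 480.5 kWh
Cost = 480.5 kWh × £0.272 = £130.71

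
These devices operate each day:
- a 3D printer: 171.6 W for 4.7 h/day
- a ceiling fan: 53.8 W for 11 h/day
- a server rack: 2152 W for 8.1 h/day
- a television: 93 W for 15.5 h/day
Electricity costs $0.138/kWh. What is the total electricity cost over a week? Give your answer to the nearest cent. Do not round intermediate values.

$19.58

3D printer: 171.6 W × 4.7 h × 7 d = 5,646 Wh = 5.646 kWh
ceiling fan: 53.8 W × 11 h × 7 d = 4,143 Wh = 4.143 kWh
server rack: 2152 W × 8.1 h × 7 d = 122,018 Wh = 122 kWh
television: 93 W × 15.5 h × 7 d = 10,090 Wh = 10.09 kWh
Total energy = 5.646 + 4.143 + 122 + 10.09 = 141.9 kWh
Cost = 141.9 kWh × $0.138 = $19.58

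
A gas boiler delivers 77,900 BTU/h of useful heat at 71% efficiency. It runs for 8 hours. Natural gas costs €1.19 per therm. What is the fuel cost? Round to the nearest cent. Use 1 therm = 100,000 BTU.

Heat delivered = 77,900 BTU/h × 8 h = 623,200 BTU
Gas input = 623,200 / 0.71 = 877,746 BTU
= 877,746 / 100,000 = 8.777 therm
Cost = 8.777 × €1.19/therm = €10.45

€10.45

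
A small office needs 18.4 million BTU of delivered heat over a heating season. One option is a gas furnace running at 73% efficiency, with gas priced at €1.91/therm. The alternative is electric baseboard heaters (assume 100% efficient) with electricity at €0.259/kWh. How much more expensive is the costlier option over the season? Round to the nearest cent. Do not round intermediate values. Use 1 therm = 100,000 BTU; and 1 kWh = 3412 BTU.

Heat load = 18.4 × 10⁶ BTU = 18,400,000 BTU
Gas: input = 18,400,000 / 0.73 = 25,205,479 BTU = 252.1 therm → 252.1 × €1.91 = €481.42
Electric: 18,400,000 BTU / 3412 = 5,393 kWh → × €0.259 = €1,396.72
Difference = |€481.42 − €1,396.72| = €915.29

€915.29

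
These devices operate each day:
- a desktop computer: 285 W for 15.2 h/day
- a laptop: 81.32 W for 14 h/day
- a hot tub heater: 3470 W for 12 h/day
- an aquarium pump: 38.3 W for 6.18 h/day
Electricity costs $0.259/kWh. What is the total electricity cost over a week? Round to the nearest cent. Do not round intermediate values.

desktop computer: 285 W × 15.2 h × 7 d = 30,324 Wh = 30.32 kWh
laptop: 81.32 W × 14 h × 7 d = 7,969 Wh = 7.969 kWh
hot tub heater: 3470 W × 12 h × 7 d = 291,480 Wh = 291.5 kWh
aquarium pump: 38.3 W × 6.18 h × 7 d = 1,657 Wh = 1.657 kWh
Total energy = 30.32 + 7.969 + 291.5 + 1.657 = 331.4 kWh
Cost = 331.4 kWh × $0.259 = $85.84

$85.84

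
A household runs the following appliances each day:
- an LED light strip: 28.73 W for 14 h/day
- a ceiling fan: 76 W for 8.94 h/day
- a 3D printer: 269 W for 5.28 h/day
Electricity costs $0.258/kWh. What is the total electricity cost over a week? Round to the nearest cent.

$4.52

LED light strip: 28.73 W × 14 h × 7 d = 2,816 Wh = 2.816 kWh
ceiling fan: 76 W × 8.94 h × 7 d = 4,756 Wh = 4.756 kWh
3D printer: 269 W × 5.28 h × 7 d = 9,942 Wh = 9.942 kWh
Total energy = 2.816 + 4.756 + 9.942 = 17.51 kWh
Cost = 17.51 kWh × $0.258 = $4.52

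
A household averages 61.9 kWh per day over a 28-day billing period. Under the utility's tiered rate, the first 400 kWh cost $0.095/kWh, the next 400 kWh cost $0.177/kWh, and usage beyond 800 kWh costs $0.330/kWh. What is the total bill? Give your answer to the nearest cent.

Usage = 61.9 kWh/day × 28 days = 1733.2 kWh
First 400 kWh × $0.095 = $38.00
Next 400 kWh × $0.177 = $70.80
Remaining 933.2 kWh × $0.330 = $307.96
Total = $416.76

$416.76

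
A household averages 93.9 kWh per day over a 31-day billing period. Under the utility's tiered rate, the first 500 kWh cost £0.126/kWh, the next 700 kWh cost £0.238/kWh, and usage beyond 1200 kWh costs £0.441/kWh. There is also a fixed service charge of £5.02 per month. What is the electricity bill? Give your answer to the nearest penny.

£989.13

Usage = 93.9 kWh/day × 31 days = 2910.9 kWh
First 500 kWh × £0.126 = £63.00
Next 700 kWh × £0.238 = £166.60
Remaining 1710.9 kWh × £0.441 = £754.51
Energy charge = £984.11; + service £5.02 = £989.13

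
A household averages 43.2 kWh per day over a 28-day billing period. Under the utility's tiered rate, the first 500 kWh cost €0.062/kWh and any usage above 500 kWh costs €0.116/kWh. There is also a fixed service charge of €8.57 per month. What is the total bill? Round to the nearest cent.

€121.88

Usage = 43.2 kWh/day × 28 days = 1209.6 kWh
First 500 kWh × €0.062 = €31.00
Remaining 709.6 kWh × €0.116 = €82.31
Energy charge = €113.31; + service €8.57 = €121.88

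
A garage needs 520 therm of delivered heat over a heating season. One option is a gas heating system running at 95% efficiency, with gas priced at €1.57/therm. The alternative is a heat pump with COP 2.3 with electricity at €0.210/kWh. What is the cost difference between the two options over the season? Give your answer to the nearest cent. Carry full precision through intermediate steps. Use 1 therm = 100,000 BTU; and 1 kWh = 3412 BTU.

Heat load = 520 therm × 100,000 = 52,000,000 BTU
Gas: input = 52,000,000 / 0.95 = 54,736,842 BTU = 547.4 therm → 547.4 × €1.57 = €859.37
Heat pump: 52,000,000 BTU / 3412 = 15,240 kWh heat; / 2.3 = 6,626 kWh in → × €0.210 = €1,391.51
Difference = |€859.37 − €1,391.51| = €532.14

€532.14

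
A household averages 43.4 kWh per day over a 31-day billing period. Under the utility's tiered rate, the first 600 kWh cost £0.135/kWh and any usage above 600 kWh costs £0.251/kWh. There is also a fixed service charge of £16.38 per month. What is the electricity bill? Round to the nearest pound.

Usage = 43.4 kWh/day × 31 days = 1345.4 kWh
First 600 kWh × £0.135 = £81.00
Remaining 745.4 kWh × £0.251 = £187.10
Energy charge = £268.10; + service £16.38 = £284.48 ≈ £284

£284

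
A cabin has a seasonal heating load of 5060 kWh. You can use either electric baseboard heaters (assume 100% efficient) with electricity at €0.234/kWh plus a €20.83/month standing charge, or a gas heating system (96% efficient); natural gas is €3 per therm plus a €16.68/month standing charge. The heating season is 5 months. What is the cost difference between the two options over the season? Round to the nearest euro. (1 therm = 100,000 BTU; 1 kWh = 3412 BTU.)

Heat load = 5060 kWh × 3412 = 17,264,720 BTU
Gas: input = 17,264,720 / 0.96 = 17,984,083 BTU = 179.8 therm → 179.8 × €3 = €539.52; + 5 × €16.68 standing = €622.92
Electric: 17,264,720 BTU / 3412 = 5,060 kWh → × €0.234 = €1,184.04; + 5 × €20.83 standing = €1,288.19
Difference = |€622.92 − €1,288.19| = €665.27 ≈ €665

€665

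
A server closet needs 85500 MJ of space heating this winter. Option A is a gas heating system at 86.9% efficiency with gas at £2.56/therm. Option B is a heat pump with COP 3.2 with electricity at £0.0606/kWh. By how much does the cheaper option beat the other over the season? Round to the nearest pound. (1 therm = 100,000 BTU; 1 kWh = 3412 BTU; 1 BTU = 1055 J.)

£1938

Heat load = 85500 MJ = 85,500,000,000 J / 1055 = 81,042,654 BTU
Gas: input = 81,042,654 / 0.869 = 93,259,671 BTU = 932.6 therm → 932.6 × £2.56 = £2,387.45
Heat pump: 81,042,654 BTU / 3412 = 23,750 kWh heat; / 3.2 = 7,423 kWh in → × £0.0606 = £449.81
Difference = |£2,387.45 − £449.81| = £1,937.64 ≈ £1938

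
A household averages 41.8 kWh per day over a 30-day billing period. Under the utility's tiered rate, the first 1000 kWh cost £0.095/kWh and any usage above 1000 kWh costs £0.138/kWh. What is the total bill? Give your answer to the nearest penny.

Usage = 41.8 kWh/day × 30 days = 1254 kWh
First 1000 kWh × £0.095 = £95.00
Remaining 254 kWh × £0.138 = £35.05
Total = £130.05

£130.05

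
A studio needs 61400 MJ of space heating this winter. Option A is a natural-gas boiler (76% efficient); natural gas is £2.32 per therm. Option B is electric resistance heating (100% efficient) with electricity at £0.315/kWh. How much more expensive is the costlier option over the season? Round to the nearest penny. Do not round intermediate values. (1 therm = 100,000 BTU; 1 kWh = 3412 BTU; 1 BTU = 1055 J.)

£3596.40

Heat load = 61400 MJ = 61,400,000,000 J / 1055 = 58,199,052 BTU
Gas: input = 58,199,052 / 0.76 = 76,577,700 BTU = 765.8 therm → 765.8 × £2.32 = £1,776.60
Electric: 58,199,052 BTU / 3412 = 17,060 kWh → × £0.315 = £5,373.01
Difference = |£1,776.60 − £5,373.01| = £3,596.40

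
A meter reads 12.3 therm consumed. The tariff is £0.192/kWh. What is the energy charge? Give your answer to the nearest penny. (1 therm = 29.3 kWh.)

12.3 therm × (29.3 kWh/therm) = 360.4 kWh
Cost = 360.4 kWh × £0.192/kWh = £69.19

£69.19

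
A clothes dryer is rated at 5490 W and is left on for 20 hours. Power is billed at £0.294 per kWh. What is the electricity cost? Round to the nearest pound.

£32

Energy = 5490 W × 20 h = 109,800 Wh = 109.8 kWh
Cost = 109.8 kWh × £0.294/kWh = £32.28 ≈ £32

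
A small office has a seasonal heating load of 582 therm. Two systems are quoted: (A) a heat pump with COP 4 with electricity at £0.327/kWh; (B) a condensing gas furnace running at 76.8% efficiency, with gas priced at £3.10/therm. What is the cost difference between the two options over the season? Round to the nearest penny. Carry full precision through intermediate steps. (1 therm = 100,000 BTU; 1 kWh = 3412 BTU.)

Heat load = 582 therm × 100,000 = 58,200,000 BTU
Gas: input = 58,200,000 / 0.768 = 75,781,250 BTU = 757.8 therm → 757.8 × £3.10 = £2,349.22
Heat pump: 58,200,000 BTU / 3412 = 17,060 kWh heat; / 4 = 4,264 kWh in → × £0.327 = £1,394.45
Difference = |£2,349.22 − £1,394.45| = £954.77

£954.77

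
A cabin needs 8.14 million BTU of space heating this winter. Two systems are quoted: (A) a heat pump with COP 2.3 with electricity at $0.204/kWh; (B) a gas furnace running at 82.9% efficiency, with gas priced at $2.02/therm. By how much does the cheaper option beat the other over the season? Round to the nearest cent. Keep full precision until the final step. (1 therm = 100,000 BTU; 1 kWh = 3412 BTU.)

Heat load = 8.14 × 10⁶ BTU = 8,140,000 BTU
Gas: input = 8,140,000 / 0.829 = 9,819,059 BTU = 98.19 therm → 98.19 × $2.02 = $198.34
Heat pump: 8,140,000 BTU / 3412 = 2,386 kWh heat; / 2.3 = 1,037 kWh in → × $0.204 = $211.60
Difference = |$198.34 − $211.60| = $13.26

$13.26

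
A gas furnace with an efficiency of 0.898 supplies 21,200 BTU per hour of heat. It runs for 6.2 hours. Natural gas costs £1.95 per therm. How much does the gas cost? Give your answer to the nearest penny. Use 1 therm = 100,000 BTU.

£2.85

Heat delivered = 21,200 BTU/h × 6.2 h = 131,440 BTU
Gas input = 131,440 / 0.898 = 146,370 BTU
= 146,370 / 100,000 = 1.464 therm
Cost = 1.464 × £1.95/therm = £2.85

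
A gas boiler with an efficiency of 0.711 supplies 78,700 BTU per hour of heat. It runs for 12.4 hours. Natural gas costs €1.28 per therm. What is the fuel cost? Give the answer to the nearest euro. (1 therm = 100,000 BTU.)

€18

Heat delivered = 78,700 BTU/h × 12.4 h = 975,880 BTU
Gas input = 975,880 / 0.711 = 1,372,546 BTU
= 1,372,546 / 100,000 = 13.73 therm
Cost = 13.73 × €1.28/therm = €17.57 ≈ €18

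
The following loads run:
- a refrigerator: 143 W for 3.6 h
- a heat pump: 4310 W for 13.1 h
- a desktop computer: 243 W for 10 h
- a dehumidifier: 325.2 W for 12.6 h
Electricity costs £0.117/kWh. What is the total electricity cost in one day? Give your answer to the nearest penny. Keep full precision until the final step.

£7.43

refrigerator: 143 W × 3.6 h = 515 Wh = 0.5148 kWh
heat pump: 4310 W × 13.1 h = 56,461 Wh = 56.46 kWh
desktop computer: 243 W × 10 h = 2,430 Wh = 2.43 kWh
dehumidifier: 325.2 W × 12.6 h = 4,098 Wh = 4.098 kWh
Total energy = 0.5148 + 56.46 + 2.43 + 4.098 = 63.5 kWh
Cost = 63.5 kWh × £0.117 = £7.43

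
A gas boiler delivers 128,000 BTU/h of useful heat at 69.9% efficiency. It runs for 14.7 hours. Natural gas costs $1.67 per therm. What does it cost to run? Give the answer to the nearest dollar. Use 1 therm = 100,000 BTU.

$45

Heat delivered = 128,000 BTU/h × 14.7 h = 1,881,600 BTU
Gas input = 1,881,600 / 0.699 = 2,691,845 BTU
= 2,691,845 / 100,000 = 26.92 therm
Cost = 26.92 × $1.67/therm = $44.95 ≈ $45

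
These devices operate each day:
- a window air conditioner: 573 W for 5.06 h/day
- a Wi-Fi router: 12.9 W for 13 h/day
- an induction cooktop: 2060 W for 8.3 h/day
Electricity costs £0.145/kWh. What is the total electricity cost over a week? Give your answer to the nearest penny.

£20.47

window air conditioner: 573 W × 5.06 h × 7 d = 20,296 Wh = 20.3 kWh
Wi-Fi router: 12.9 W × 13 h × 7 d = 1,174 Wh = 1.174 kWh
induction cooktop: 2060 W × 8.3 h × 7 d = 119,686 Wh = 119.7 kWh
Total energy = 20.3 + 1.174 + 119.7 = 141.2 kWh
Cost = 141.2 kWh × £0.145 = £20.47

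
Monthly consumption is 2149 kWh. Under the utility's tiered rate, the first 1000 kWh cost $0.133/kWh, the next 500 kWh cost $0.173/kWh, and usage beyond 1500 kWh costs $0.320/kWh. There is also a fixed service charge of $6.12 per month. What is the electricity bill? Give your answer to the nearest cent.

First 1000 kWh × $0.133 = $133.00
Next 500 kWh × $0.173 = $86.50
Remaining 649 kWh × $0.320 = $207.68
Energy charge = $427.18; + service $6.12 = $433.30

$433.30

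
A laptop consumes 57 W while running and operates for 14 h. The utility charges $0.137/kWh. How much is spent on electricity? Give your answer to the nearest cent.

Energy = 57 W × 14 h = 798 Wh = 0.798 kWh
Cost = 0.798 kWh × $0.137/kWh = $0.11

$0.11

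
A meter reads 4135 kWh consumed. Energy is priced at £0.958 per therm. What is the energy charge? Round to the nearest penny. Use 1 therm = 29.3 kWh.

4135 kWh × (0.03413 therm/kWh) = 141.1 therm
Cost = 141.1 therm × £0.958/therm = £135.20

£135.20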